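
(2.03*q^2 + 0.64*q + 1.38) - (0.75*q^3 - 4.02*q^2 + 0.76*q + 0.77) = -0.75*q^3 + 6.05*q^2 - 0.12*q + 0.61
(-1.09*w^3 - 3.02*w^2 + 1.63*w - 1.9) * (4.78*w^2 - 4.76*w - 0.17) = -5.2102*w^5 - 9.2472*w^4 + 22.3519*w^3 - 16.3274*w^2 + 8.7669*w + 0.323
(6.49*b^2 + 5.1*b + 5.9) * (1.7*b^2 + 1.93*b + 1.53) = 11.033*b^4 + 21.1957*b^3 + 29.8027*b^2 + 19.19*b + 9.027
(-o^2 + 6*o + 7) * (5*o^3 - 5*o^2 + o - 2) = -5*o^5 + 35*o^4 + 4*o^3 - 27*o^2 - 5*o - 14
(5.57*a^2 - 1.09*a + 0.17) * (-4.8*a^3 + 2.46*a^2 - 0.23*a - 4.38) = -26.736*a^5 + 18.9342*a^4 - 4.7785*a^3 - 23.7277*a^2 + 4.7351*a - 0.7446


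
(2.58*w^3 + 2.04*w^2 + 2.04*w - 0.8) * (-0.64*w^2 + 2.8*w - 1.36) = -1.6512*w^5 + 5.9184*w^4 + 0.897599999999999*w^3 + 3.4496*w^2 - 5.0144*w + 1.088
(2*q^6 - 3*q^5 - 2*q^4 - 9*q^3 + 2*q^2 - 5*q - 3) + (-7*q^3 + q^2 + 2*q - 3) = 2*q^6 - 3*q^5 - 2*q^4 - 16*q^3 + 3*q^2 - 3*q - 6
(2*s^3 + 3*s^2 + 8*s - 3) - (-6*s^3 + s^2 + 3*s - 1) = 8*s^3 + 2*s^2 + 5*s - 2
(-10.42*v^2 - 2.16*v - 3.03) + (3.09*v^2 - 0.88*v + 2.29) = -7.33*v^2 - 3.04*v - 0.74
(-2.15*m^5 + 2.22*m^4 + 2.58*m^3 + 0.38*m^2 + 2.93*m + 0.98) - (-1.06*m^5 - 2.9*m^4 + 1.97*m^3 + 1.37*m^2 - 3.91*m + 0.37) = -1.09*m^5 + 5.12*m^4 + 0.61*m^3 - 0.99*m^2 + 6.84*m + 0.61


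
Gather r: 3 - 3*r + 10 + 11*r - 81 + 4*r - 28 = 12*r - 96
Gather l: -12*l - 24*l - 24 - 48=-36*l - 72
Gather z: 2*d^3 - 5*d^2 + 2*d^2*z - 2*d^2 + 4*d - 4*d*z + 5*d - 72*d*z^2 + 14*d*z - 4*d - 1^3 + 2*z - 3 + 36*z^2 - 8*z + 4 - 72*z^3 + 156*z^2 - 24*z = 2*d^3 - 7*d^2 + 5*d - 72*z^3 + z^2*(192 - 72*d) + z*(2*d^2 + 10*d - 30)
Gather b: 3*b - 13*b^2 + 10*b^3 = 10*b^3 - 13*b^2 + 3*b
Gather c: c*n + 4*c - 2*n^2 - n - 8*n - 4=c*(n + 4) - 2*n^2 - 9*n - 4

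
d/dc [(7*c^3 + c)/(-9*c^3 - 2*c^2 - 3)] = (-14*c^4 + 18*c^3 - 61*c^2 - 3)/(81*c^6 + 36*c^5 + 4*c^4 + 54*c^3 + 12*c^2 + 9)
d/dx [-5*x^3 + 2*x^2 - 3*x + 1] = -15*x^2 + 4*x - 3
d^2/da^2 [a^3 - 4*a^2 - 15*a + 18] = 6*a - 8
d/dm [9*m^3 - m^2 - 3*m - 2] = 27*m^2 - 2*m - 3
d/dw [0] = 0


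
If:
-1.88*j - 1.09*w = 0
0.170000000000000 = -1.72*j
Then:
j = -0.10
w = 0.17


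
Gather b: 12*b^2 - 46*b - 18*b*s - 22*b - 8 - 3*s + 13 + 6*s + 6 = 12*b^2 + b*(-18*s - 68) + 3*s + 11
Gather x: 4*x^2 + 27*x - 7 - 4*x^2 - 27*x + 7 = 0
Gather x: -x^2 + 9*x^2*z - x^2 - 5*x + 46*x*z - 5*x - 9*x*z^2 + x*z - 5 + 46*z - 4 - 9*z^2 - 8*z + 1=x^2*(9*z - 2) + x*(-9*z^2 + 47*z - 10) - 9*z^2 + 38*z - 8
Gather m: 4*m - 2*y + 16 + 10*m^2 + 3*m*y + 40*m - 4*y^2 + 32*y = 10*m^2 + m*(3*y + 44) - 4*y^2 + 30*y + 16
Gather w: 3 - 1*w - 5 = -w - 2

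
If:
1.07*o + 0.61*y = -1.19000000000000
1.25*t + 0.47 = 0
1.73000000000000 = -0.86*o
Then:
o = -2.01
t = -0.38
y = 1.58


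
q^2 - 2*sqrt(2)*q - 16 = (q - 4*sqrt(2))*(q + 2*sqrt(2))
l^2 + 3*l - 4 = (l - 1)*(l + 4)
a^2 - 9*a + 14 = (a - 7)*(a - 2)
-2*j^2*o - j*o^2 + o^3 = o*(-2*j + o)*(j + o)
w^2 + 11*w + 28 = (w + 4)*(w + 7)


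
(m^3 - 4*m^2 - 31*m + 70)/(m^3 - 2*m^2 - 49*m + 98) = (m + 5)/(m + 7)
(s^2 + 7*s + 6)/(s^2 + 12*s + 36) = (s + 1)/(s + 6)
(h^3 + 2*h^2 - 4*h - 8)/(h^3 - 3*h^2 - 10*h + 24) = (h^2 + 4*h + 4)/(h^2 - h - 12)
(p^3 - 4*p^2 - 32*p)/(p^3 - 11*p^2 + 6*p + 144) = p*(p + 4)/(p^2 - 3*p - 18)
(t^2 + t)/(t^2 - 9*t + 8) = t*(t + 1)/(t^2 - 9*t + 8)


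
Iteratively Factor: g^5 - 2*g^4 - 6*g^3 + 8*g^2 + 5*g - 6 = (g + 2)*(g^4 - 4*g^3 + 2*g^2 + 4*g - 3) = (g - 1)*(g + 2)*(g^3 - 3*g^2 - g + 3) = (g - 1)^2*(g + 2)*(g^2 - 2*g - 3) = (g - 1)^2*(g + 1)*(g + 2)*(g - 3)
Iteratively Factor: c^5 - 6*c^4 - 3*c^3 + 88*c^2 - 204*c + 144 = (c - 2)*(c^4 - 4*c^3 - 11*c^2 + 66*c - 72) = (c - 2)*(c + 4)*(c^3 - 8*c^2 + 21*c - 18) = (c - 3)*(c - 2)*(c + 4)*(c^2 - 5*c + 6) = (c - 3)*(c - 2)^2*(c + 4)*(c - 3)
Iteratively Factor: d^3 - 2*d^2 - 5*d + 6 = (d - 3)*(d^2 + d - 2) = (d - 3)*(d + 2)*(d - 1)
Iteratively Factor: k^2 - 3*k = (k)*(k - 3)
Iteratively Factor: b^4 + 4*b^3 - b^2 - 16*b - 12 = (b + 2)*(b^3 + 2*b^2 - 5*b - 6) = (b - 2)*(b + 2)*(b^2 + 4*b + 3) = (b - 2)*(b + 2)*(b + 3)*(b + 1)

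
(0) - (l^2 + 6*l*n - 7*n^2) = -l^2 - 6*l*n + 7*n^2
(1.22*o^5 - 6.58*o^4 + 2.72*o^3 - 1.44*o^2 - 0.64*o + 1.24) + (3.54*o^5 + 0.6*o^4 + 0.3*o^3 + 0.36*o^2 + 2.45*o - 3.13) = 4.76*o^5 - 5.98*o^4 + 3.02*o^3 - 1.08*o^2 + 1.81*o - 1.89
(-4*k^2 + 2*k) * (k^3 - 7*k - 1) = -4*k^5 + 2*k^4 + 28*k^3 - 10*k^2 - 2*k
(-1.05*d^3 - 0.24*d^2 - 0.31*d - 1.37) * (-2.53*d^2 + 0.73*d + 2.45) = 2.6565*d^5 - 0.1593*d^4 - 1.9634*d^3 + 2.6518*d^2 - 1.7596*d - 3.3565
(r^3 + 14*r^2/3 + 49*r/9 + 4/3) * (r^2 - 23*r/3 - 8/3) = r^5 - 3*r^4 - 33*r^3 - 1427*r^2/27 - 668*r/27 - 32/9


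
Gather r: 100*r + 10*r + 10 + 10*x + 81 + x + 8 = 110*r + 11*x + 99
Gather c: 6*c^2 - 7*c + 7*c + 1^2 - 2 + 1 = 6*c^2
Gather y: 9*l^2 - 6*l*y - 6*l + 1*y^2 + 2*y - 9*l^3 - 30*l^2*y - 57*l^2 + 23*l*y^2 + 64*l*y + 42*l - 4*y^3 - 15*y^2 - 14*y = -9*l^3 - 48*l^2 + 36*l - 4*y^3 + y^2*(23*l - 14) + y*(-30*l^2 + 58*l - 12)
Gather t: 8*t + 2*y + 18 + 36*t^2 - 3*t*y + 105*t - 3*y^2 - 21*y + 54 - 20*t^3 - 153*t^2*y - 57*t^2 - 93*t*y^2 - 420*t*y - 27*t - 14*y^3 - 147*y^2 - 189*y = -20*t^3 + t^2*(-153*y - 21) + t*(-93*y^2 - 423*y + 86) - 14*y^3 - 150*y^2 - 208*y + 72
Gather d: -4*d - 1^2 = -4*d - 1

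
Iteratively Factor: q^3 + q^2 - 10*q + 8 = (q + 4)*(q^2 - 3*q + 2) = (q - 1)*(q + 4)*(q - 2)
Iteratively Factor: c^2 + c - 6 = (c + 3)*(c - 2)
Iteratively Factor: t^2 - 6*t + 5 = (t - 5)*(t - 1)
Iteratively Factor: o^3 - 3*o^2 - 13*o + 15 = (o + 3)*(o^2 - 6*o + 5) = (o - 5)*(o + 3)*(o - 1)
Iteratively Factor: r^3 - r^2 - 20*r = (r - 5)*(r^2 + 4*r) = (r - 5)*(r + 4)*(r)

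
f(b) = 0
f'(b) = 0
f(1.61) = 0.00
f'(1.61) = 0.00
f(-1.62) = 0.00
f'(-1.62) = 0.00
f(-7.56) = 0.00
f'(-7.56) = 0.00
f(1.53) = 0.00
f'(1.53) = 0.00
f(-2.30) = 0.00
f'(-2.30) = 0.00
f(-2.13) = 0.00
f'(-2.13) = 0.00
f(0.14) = 0.00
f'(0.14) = 0.00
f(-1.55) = 0.00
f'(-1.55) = 0.00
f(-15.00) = 0.00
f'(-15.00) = 0.00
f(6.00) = 0.00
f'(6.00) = 0.00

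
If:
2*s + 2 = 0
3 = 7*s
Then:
No Solution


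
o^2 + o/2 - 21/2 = (o - 3)*(o + 7/2)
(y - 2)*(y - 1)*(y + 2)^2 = y^4 + y^3 - 6*y^2 - 4*y + 8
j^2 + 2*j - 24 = (j - 4)*(j + 6)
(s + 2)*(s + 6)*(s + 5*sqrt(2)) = s^3 + 5*sqrt(2)*s^2 + 8*s^2 + 12*s + 40*sqrt(2)*s + 60*sqrt(2)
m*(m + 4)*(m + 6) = m^3 + 10*m^2 + 24*m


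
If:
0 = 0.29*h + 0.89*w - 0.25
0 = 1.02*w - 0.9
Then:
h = -1.85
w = 0.88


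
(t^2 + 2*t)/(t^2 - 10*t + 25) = t*(t + 2)/(t^2 - 10*t + 25)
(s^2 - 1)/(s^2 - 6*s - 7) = (s - 1)/(s - 7)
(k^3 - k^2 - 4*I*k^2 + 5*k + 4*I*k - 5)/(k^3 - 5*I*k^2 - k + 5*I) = (k + I)/(k + 1)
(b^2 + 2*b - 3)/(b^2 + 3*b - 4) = (b + 3)/(b + 4)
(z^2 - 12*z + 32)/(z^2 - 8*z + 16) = (z - 8)/(z - 4)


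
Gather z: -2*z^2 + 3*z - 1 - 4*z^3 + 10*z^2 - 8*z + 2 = -4*z^3 + 8*z^2 - 5*z + 1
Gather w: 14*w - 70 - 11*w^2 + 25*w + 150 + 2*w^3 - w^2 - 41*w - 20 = 2*w^3 - 12*w^2 - 2*w + 60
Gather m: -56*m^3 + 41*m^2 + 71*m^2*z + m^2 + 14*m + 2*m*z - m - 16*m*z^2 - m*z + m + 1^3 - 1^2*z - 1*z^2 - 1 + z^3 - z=-56*m^3 + m^2*(71*z + 42) + m*(-16*z^2 + z + 14) + z^3 - z^2 - 2*z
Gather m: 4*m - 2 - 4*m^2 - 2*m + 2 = -4*m^2 + 2*m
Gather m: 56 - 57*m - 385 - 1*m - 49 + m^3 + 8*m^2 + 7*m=m^3 + 8*m^2 - 51*m - 378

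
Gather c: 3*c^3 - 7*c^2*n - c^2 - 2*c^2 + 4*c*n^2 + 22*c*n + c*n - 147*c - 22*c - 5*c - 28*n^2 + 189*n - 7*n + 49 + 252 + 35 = 3*c^3 + c^2*(-7*n - 3) + c*(4*n^2 + 23*n - 174) - 28*n^2 + 182*n + 336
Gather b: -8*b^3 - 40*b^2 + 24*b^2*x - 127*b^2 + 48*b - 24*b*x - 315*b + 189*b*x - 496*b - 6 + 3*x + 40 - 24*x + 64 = -8*b^3 + b^2*(24*x - 167) + b*(165*x - 763) - 21*x + 98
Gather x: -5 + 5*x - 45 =5*x - 50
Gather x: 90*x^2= 90*x^2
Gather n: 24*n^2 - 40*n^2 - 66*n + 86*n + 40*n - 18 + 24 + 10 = -16*n^2 + 60*n + 16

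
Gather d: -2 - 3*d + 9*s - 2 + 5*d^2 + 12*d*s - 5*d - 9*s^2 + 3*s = 5*d^2 + d*(12*s - 8) - 9*s^2 + 12*s - 4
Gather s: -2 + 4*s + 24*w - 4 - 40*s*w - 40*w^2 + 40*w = s*(4 - 40*w) - 40*w^2 + 64*w - 6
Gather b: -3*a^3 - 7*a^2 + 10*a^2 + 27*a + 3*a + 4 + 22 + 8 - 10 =-3*a^3 + 3*a^2 + 30*a + 24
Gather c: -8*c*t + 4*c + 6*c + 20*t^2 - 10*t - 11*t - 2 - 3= c*(10 - 8*t) + 20*t^2 - 21*t - 5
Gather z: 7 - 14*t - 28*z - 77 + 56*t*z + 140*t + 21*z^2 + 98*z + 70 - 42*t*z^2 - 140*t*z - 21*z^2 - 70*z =-42*t*z^2 - 84*t*z + 126*t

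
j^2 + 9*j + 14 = (j + 2)*(j + 7)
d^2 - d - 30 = (d - 6)*(d + 5)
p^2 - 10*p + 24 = (p - 6)*(p - 4)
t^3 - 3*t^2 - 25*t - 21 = (t - 7)*(t + 1)*(t + 3)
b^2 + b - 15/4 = (b - 3/2)*(b + 5/2)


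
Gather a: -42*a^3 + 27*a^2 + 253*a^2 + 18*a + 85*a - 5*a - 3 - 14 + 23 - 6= -42*a^3 + 280*a^2 + 98*a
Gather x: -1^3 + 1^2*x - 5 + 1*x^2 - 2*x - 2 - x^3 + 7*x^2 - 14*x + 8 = -x^3 + 8*x^2 - 15*x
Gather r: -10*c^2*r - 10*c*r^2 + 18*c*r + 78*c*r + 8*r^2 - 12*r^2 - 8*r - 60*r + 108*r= r^2*(-10*c - 4) + r*(-10*c^2 + 96*c + 40)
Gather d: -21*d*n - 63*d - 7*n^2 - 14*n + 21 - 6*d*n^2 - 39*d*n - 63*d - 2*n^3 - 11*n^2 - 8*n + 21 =d*(-6*n^2 - 60*n - 126) - 2*n^3 - 18*n^2 - 22*n + 42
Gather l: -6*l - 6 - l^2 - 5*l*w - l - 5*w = -l^2 + l*(-5*w - 7) - 5*w - 6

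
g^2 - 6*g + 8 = (g - 4)*(g - 2)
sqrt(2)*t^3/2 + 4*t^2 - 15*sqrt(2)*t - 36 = (t - 3*sqrt(2))*(t + 6*sqrt(2))*(sqrt(2)*t/2 + 1)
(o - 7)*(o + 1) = o^2 - 6*o - 7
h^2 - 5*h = h*(h - 5)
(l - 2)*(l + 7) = l^2 + 5*l - 14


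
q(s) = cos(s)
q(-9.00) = -0.91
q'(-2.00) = 0.91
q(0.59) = 0.83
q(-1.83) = -0.26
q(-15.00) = -0.76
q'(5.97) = 0.31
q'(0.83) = -0.74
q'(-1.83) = 0.97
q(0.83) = 0.67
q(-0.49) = 0.88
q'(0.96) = -0.82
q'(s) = -sin(s)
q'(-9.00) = 0.41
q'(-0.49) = 0.47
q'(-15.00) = 0.65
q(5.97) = 0.95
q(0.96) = 0.57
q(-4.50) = -0.21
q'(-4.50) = -0.98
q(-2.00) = -0.42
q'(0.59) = -0.56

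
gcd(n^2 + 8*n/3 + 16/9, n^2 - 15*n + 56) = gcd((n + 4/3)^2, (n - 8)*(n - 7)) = 1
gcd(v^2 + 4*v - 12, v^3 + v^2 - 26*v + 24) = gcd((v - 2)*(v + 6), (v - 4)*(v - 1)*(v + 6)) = v + 6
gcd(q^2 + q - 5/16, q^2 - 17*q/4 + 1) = q - 1/4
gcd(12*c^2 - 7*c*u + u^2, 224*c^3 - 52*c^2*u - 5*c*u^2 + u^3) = -4*c + u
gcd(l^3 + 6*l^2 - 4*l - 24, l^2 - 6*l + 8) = l - 2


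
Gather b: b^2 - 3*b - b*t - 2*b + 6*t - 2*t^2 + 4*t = b^2 + b*(-t - 5) - 2*t^2 + 10*t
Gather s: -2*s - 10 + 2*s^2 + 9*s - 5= 2*s^2 + 7*s - 15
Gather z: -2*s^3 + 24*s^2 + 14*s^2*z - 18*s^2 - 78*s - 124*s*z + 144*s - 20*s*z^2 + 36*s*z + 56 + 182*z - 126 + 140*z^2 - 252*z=-2*s^3 + 6*s^2 + 66*s + z^2*(140 - 20*s) + z*(14*s^2 - 88*s - 70) - 70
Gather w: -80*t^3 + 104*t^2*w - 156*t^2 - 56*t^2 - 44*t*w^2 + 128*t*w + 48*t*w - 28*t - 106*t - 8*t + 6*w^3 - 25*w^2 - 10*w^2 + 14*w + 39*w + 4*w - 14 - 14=-80*t^3 - 212*t^2 - 142*t + 6*w^3 + w^2*(-44*t - 35) + w*(104*t^2 + 176*t + 57) - 28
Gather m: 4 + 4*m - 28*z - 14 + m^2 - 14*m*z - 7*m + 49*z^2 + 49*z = m^2 + m*(-14*z - 3) + 49*z^2 + 21*z - 10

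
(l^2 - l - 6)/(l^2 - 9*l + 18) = (l + 2)/(l - 6)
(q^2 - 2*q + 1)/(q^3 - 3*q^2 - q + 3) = (q - 1)/(q^2 - 2*q - 3)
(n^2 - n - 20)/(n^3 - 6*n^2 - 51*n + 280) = (n + 4)/(n^2 - n - 56)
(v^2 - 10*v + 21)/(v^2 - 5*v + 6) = (v - 7)/(v - 2)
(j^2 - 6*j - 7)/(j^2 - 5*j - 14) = (j + 1)/(j + 2)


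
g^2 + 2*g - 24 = (g - 4)*(g + 6)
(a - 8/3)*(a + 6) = a^2 + 10*a/3 - 16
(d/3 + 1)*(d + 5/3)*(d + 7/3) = d^3/3 + 7*d^2/3 + 143*d/27 + 35/9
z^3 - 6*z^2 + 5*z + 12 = (z - 4)*(z - 3)*(z + 1)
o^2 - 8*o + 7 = (o - 7)*(o - 1)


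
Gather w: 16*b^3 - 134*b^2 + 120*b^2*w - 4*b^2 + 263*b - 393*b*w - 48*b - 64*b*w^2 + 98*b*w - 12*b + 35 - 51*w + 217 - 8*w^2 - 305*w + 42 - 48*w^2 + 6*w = 16*b^3 - 138*b^2 + 203*b + w^2*(-64*b - 56) + w*(120*b^2 - 295*b - 350) + 294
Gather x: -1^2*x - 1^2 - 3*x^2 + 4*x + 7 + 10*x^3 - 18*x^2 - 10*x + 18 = 10*x^3 - 21*x^2 - 7*x + 24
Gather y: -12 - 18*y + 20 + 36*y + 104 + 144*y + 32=162*y + 144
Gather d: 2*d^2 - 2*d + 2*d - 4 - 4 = 2*d^2 - 8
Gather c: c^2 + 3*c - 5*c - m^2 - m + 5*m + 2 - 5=c^2 - 2*c - m^2 + 4*m - 3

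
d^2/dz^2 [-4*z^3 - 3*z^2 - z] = -24*z - 6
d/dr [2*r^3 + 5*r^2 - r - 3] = 6*r^2 + 10*r - 1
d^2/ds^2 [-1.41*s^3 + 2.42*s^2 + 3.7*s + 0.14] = 4.84 - 8.46*s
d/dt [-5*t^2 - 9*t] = -10*t - 9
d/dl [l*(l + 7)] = 2*l + 7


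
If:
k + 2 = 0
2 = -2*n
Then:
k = -2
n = -1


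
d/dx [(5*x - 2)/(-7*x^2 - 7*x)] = (5*x^2 - 4*x - 2)/(7*x^2*(x^2 + 2*x + 1))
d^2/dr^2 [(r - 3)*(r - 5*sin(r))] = (5*r - 15)*sin(r) - 10*cos(r) + 2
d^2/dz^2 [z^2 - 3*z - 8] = 2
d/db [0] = 0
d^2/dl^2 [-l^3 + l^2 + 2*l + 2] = 2 - 6*l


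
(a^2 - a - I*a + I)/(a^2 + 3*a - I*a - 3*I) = (a - 1)/(a + 3)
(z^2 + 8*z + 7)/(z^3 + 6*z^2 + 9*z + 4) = (z + 7)/(z^2 + 5*z + 4)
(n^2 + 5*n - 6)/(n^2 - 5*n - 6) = (-n^2 - 5*n + 6)/(-n^2 + 5*n + 6)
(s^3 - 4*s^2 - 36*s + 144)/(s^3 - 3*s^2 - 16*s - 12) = (s^2 + 2*s - 24)/(s^2 + 3*s + 2)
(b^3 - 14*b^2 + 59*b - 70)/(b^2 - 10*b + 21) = (b^2 - 7*b + 10)/(b - 3)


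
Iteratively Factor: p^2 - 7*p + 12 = (p - 4)*(p - 3)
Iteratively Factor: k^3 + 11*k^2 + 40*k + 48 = (k + 3)*(k^2 + 8*k + 16) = (k + 3)*(k + 4)*(k + 4)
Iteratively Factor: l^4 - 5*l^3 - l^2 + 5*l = (l - 5)*(l^3 - l) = (l - 5)*(l + 1)*(l^2 - l) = l*(l - 5)*(l + 1)*(l - 1)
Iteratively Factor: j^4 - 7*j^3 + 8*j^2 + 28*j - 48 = (j - 4)*(j^3 - 3*j^2 - 4*j + 12) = (j - 4)*(j + 2)*(j^2 - 5*j + 6) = (j - 4)*(j - 3)*(j + 2)*(j - 2)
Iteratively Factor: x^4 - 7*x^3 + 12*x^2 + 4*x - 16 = (x - 4)*(x^3 - 3*x^2 + 4) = (x - 4)*(x - 2)*(x^2 - x - 2) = (x - 4)*(x - 2)^2*(x + 1)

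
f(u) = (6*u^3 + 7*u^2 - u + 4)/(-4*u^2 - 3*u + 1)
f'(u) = (8*u + 3)*(6*u^3 + 7*u^2 - u + 4)/(-4*u^2 - 3*u + 1)^2 + (18*u^2 + 14*u - 1)/(-4*u^2 - 3*u + 1) = (-24*u^4 - 36*u^3 - 7*u^2 + 46*u + 11)/(16*u^4 + 24*u^3 + u^2 - 6*u + 1)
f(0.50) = -4.00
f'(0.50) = 11.67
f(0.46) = -4.57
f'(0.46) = 17.35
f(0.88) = -2.67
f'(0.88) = 0.32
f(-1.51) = -0.23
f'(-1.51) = -5.84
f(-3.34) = 4.11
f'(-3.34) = -1.65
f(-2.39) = 2.42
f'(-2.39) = -2.00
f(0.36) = -8.07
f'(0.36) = 68.62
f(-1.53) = -0.11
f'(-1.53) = -5.50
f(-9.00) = 12.82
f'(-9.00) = -1.51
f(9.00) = -14.10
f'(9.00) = -1.50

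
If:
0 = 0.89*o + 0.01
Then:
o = -0.01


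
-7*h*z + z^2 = z*(-7*h + z)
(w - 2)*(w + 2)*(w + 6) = w^3 + 6*w^2 - 4*w - 24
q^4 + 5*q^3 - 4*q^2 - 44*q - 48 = (q - 3)*(q + 2)^2*(q + 4)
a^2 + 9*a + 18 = (a + 3)*(a + 6)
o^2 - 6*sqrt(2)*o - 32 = (o - 8*sqrt(2))*(o + 2*sqrt(2))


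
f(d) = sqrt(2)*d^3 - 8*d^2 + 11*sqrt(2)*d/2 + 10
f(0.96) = 11.35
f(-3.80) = -212.68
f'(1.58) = -6.91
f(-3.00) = -123.52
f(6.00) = 74.14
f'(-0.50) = 16.84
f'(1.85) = -7.30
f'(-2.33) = 68.09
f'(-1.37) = 37.66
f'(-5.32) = 212.98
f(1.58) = 7.90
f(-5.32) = -470.74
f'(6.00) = 64.51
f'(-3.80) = 129.84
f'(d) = 3*sqrt(2)*d^2 - 16*d + 11*sqrt(2)/2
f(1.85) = 5.96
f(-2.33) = -69.44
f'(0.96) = -3.67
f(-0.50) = 3.93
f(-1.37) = -19.31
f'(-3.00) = 93.96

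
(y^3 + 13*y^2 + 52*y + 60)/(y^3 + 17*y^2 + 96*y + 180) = (y + 2)/(y + 6)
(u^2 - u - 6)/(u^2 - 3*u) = (u + 2)/u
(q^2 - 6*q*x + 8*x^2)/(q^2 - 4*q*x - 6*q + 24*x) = (q - 2*x)/(q - 6)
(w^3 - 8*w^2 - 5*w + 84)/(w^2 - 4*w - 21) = w - 4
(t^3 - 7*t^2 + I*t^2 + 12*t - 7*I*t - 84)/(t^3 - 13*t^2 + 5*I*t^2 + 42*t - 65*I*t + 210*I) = (t^2 + I*t + 12)/(t^2 + t*(-6 + 5*I) - 30*I)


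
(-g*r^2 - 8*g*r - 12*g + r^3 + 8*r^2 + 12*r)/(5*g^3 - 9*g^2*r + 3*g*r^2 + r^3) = (r^2 + 8*r + 12)/(-5*g^2 + 4*g*r + r^2)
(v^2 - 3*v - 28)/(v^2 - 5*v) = (v^2 - 3*v - 28)/(v*(v - 5))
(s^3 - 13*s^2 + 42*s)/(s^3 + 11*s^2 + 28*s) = (s^2 - 13*s + 42)/(s^2 + 11*s + 28)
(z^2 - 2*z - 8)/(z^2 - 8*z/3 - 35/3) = 3*(-z^2 + 2*z + 8)/(-3*z^2 + 8*z + 35)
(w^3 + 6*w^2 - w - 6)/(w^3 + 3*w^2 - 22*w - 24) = (w - 1)/(w - 4)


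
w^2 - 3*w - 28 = (w - 7)*(w + 4)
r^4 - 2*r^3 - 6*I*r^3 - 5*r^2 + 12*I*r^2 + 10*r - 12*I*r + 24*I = (r - 2)*(r - 4*I)*(r - 3*I)*(r + I)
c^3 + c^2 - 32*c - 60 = (c - 6)*(c + 2)*(c + 5)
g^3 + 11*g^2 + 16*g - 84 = (g - 2)*(g + 6)*(g + 7)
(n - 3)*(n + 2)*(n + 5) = n^3 + 4*n^2 - 11*n - 30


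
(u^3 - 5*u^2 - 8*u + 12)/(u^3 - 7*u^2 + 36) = (u - 1)/(u - 3)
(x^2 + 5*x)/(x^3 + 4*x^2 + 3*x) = (x + 5)/(x^2 + 4*x + 3)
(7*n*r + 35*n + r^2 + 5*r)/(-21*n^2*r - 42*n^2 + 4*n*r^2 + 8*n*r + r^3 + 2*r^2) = (r + 5)/(-3*n*r - 6*n + r^2 + 2*r)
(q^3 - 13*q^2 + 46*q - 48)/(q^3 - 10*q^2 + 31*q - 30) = (q - 8)/(q - 5)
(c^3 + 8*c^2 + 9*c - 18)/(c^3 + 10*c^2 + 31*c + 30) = (c^2 + 5*c - 6)/(c^2 + 7*c + 10)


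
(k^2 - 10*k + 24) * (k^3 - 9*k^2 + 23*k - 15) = k^5 - 19*k^4 + 137*k^3 - 461*k^2 + 702*k - 360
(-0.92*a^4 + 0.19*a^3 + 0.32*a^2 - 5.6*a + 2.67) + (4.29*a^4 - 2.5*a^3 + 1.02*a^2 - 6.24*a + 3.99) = 3.37*a^4 - 2.31*a^3 + 1.34*a^2 - 11.84*a + 6.66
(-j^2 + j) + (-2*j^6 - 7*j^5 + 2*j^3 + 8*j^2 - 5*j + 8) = -2*j^6 - 7*j^5 + 2*j^3 + 7*j^2 - 4*j + 8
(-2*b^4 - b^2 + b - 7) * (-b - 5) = 2*b^5 + 10*b^4 + b^3 + 4*b^2 + 2*b + 35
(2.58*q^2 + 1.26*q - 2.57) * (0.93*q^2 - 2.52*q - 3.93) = 2.3994*q^4 - 5.3298*q^3 - 15.7047*q^2 + 1.5246*q + 10.1001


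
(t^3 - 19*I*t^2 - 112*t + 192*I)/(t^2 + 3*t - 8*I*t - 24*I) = (t^2 - 11*I*t - 24)/(t + 3)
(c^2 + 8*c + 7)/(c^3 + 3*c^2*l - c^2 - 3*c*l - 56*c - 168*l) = (c + 1)/(c^2 + 3*c*l - 8*c - 24*l)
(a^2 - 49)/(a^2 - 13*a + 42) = (a + 7)/(a - 6)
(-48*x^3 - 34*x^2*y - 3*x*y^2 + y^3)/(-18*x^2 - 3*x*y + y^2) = (16*x^2 + 6*x*y - y^2)/(6*x - y)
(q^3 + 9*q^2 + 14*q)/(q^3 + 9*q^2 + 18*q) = (q^2 + 9*q + 14)/(q^2 + 9*q + 18)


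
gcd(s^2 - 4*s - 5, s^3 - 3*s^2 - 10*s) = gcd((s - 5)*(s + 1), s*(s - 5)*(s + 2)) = s - 5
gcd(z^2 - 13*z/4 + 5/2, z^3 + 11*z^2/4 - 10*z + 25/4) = z - 5/4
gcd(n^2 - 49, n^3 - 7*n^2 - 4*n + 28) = n - 7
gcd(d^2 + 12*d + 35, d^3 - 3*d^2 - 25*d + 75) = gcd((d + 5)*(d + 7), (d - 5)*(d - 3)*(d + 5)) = d + 5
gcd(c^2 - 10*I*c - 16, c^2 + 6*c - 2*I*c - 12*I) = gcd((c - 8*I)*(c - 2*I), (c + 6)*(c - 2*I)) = c - 2*I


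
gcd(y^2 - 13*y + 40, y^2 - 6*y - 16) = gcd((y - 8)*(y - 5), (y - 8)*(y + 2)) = y - 8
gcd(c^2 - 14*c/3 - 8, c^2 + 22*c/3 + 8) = c + 4/3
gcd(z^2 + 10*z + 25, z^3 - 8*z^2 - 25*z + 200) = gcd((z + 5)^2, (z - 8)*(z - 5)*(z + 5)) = z + 5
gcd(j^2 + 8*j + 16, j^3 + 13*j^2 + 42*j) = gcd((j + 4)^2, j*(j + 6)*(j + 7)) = 1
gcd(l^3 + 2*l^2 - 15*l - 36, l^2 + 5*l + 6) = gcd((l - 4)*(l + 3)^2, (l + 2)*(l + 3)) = l + 3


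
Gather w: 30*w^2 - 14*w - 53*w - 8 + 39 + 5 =30*w^2 - 67*w + 36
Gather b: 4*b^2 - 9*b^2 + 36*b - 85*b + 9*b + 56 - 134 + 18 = -5*b^2 - 40*b - 60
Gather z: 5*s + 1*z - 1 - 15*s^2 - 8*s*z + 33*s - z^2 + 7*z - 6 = -15*s^2 + 38*s - z^2 + z*(8 - 8*s) - 7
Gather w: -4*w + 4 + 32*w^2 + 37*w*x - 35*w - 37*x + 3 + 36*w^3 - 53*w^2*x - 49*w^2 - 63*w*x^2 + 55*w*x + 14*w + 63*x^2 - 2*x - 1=36*w^3 + w^2*(-53*x - 17) + w*(-63*x^2 + 92*x - 25) + 63*x^2 - 39*x + 6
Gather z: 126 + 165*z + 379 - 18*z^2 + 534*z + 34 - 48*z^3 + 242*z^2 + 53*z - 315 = -48*z^3 + 224*z^2 + 752*z + 224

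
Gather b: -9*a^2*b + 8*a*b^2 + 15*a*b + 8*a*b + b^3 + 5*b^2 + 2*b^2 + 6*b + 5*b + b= b^3 + b^2*(8*a + 7) + b*(-9*a^2 + 23*a + 12)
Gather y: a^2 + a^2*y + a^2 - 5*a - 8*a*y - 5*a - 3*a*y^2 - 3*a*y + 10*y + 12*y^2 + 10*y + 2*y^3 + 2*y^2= 2*a^2 - 10*a + 2*y^3 + y^2*(14 - 3*a) + y*(a^2 - 11*a + 20)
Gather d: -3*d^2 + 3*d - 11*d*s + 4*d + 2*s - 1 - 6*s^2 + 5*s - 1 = -3*d^2 + d*(7 - 11*s) - 6*s^2 + 7*s - 2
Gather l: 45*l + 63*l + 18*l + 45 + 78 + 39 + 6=126*l + 168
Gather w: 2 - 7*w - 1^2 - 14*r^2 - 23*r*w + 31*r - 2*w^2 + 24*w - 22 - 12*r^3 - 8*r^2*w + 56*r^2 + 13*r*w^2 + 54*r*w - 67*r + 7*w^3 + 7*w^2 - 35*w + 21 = -12*r^3 + 42*r^2 - 36*r + 7*w^3 + w^2*(13*r + 5) + w*(-8*r^2 + 31*r - 18)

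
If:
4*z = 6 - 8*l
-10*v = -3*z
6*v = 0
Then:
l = 3/4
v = 0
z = 0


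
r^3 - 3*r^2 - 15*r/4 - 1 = (r - 4)*(r + 1/2)^2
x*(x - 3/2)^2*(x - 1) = x^4 - 4*x^3 + 21*x^2/4 - 9*x/4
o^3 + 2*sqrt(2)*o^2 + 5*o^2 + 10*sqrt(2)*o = o*(o + 5)*(o + 2*sqrt(2))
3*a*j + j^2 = j*(3*a + j)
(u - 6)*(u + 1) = u^2 - 5*u - 6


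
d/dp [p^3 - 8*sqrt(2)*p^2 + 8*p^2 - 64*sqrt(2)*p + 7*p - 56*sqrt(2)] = 3*p^2 - 16*sqrt(2)*p + 16*p - 64*sqrt(2) + 7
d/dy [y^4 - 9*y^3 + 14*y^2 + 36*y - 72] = 4*y^3 - 27*y^2 + 28*y + 36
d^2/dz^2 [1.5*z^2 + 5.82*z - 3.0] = 3.00000000000000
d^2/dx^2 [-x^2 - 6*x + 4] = -2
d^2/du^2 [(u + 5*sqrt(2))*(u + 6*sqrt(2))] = 2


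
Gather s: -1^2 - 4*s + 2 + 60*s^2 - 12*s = 60*s^2 - 16*s + 1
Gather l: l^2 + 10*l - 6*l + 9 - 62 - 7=l^2 + 4*l - 60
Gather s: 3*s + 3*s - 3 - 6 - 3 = 6*s - 12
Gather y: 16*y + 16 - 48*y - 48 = -32*y - 32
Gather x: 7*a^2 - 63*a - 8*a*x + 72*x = 7*a^2 - 63*a + x*(72 - 8*a)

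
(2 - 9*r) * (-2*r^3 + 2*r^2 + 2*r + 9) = 18*r^4 - 22*r^3 - 14*r^2 - 77*r + 18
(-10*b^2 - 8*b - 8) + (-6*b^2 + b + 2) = -16*b^2 - 7*b - 6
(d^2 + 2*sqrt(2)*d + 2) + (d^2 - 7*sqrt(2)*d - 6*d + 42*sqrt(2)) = 2*d^2 - 5*sqrt(2)*d - 6*d + 2 + 42*sqrt(2)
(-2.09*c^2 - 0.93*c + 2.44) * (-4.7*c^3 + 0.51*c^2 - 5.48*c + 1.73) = 9.823*c^5 + 3.3051*c^4 - 0.489099999999999*c^3 + 2.7251*c^2 - 14.9801*c + 4.2212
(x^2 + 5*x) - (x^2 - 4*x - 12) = 9*x + 12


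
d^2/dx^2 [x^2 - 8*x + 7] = 2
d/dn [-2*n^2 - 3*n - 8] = -4*n - 3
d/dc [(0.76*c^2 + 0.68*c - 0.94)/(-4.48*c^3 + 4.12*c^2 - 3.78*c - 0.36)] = (3.4048*c^4 + 6.0928*c^3 - 18.308*c^2 + 7.1984*c - 3.798)/(20.0704*c^6 - 36.9152*c^5 + 50.8432*c^4 - 27.9216*c^3 + 11.322*c^2 + 2.7216*c + 0.1296)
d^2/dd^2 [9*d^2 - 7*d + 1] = 18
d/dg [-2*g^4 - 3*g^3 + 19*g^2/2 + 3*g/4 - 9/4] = -8*g^3 - 9*g^2 + 19*g + 3/4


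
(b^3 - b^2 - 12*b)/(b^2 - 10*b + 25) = b*(b^2 - b - 12)/(b^2 - 10*b + 25)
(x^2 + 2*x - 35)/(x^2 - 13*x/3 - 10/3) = 3*(x + 7)/(3*x + 2)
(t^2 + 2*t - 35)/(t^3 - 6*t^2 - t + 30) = (t + 7)/(t^2 - t - 6)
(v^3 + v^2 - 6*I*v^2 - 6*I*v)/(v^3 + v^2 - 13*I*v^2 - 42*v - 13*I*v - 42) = v/(v - 7*I)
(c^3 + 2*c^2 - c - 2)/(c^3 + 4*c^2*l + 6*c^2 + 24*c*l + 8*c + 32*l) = (c^2 - 1)/(c^2 + 4*c*l + 4*c + 16*l)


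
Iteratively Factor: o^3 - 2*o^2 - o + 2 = (o - 1)*(o^2 - o - 2) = (o - 1)*(o + 1)*(o - 2)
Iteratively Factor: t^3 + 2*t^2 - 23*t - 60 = (t + 3)*(t^2 - t - 20) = (t + 3)*(t + 4)*(t - 5)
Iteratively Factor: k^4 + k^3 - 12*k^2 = (k)*(k^3 + k^2 - 12*k) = k^2*(k^2 + k - 12) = k^2*(k + 4)*(k - 3)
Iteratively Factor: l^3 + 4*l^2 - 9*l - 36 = (l + 4)*(l^2 - 9) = (l + 3)*(l + 4)*(l - 3)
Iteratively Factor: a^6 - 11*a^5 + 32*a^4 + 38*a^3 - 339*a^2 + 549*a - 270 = (a - 3)*(a^5 - 8*a^4 + 8*a^3 + 62*a^2 - 153*a + 90) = (a - 3)*(a + 3)*(a^4 - 11*a^3 + 41*a^2 - 61*a + 30) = (a - 5)*(a - 3)*(a + 3)*(a^3 - 6*a^2 + 11*a - 6) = (a - 5)*(a - 3)*(a - 2)*(a + 3)*(a^2 - 4*a + 3) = (a - 5)*(a - 3)^2*(a - 2)*(a + 3)*(a - 1)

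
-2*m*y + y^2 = y*(-2*m + y)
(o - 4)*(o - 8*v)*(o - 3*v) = o^3 - 11*o^2*v - 4*o^2 + 24*o*v^2 + 44*o*v - 96*v^2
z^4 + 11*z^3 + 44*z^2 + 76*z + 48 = (z + 2)^2*(z + 3)*(z + 4)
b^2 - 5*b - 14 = (b - 7)*(b + 2)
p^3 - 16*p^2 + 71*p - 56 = (p - 8)*(p - 7)*(p - 1)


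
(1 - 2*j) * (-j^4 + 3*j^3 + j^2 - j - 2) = 2*j^5 - 7*j^4 + j^3 + 3*j^2 + 3*j - 2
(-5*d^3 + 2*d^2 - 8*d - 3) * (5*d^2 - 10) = -25*d^5 + 10*d^4 + 10*d^3 - 35*d^2 + 80*d + 30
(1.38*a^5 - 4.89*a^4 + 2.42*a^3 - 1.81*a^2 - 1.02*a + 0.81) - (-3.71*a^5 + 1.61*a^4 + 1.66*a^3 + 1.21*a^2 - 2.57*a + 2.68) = 5.09*a^5 - 6.5*a^4 + 0.76*a^3 - 3.02*a^2 + 1.55*a - 1.87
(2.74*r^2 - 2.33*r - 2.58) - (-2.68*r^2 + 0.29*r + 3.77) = 5.42*r^2 - 2.62*r - 6.35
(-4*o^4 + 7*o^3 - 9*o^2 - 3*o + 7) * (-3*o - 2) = 12*o^5 - 13*o^4 + 13*o^3 + 27*o^2 - 15*o - 14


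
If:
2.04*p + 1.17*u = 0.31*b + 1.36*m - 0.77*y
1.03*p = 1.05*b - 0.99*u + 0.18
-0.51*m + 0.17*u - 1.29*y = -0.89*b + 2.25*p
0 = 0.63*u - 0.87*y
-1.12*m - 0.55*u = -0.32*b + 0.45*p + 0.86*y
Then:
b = -0.24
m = -0.05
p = -0.09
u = 0.02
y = 0.01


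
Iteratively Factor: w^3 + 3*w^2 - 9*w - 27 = (w - 3)*(w^2 + 6*w + 9) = (w - 3)*(w + 3)*(w + 3)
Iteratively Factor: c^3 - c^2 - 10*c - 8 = (c + 1)*(c^2 - 2*c - 8) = (c + 1)*(c + 2)*(c - 4)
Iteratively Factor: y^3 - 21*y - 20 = (y + 4)*(y^2 - 4*y - 5) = (y - 5)*(y + 4)*(y + 1)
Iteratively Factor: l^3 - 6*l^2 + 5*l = (l - 5)*(l^2 - l) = l*(l - 5)*(l - 1)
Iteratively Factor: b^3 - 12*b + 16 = (b - 2)*(b^2 + 2*b - 8) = (b - 2)^2*(b + 4)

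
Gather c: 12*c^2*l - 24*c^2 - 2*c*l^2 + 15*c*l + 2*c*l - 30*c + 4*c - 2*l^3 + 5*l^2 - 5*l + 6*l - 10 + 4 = c^2*(12*l - 24) + c*(-2*l^2 + 17*l - 26) - 2*l^3 + 5*l^2 + l - 6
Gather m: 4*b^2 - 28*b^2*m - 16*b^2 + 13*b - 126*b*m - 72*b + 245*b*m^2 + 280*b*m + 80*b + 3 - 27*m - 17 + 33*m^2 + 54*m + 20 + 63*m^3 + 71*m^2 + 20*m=-12*b^2 + 21*b + 63*m^3 + m^2*(245*b + 104) + m*(-28*b^2 + 154*b + 47) + 6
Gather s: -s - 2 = -s - 2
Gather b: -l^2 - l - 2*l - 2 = -l^2 - 3*l - 2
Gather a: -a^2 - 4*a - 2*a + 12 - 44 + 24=-a^2 - 6*a - 8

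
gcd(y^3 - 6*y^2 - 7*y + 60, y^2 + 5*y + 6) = y + 3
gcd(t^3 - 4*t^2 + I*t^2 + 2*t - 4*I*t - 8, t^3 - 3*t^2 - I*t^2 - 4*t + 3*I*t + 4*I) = t^2 + t*(-4 - I) + 4*I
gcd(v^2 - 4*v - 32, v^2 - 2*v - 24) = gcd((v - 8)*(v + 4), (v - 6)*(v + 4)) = v + 4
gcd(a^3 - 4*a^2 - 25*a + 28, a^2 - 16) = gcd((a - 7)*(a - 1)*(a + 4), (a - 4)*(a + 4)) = a + 4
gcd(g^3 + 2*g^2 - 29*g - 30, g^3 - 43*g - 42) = g^2 + 7*g + 6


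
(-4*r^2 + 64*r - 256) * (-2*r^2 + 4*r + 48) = 8*r^4 - 144*r^3 + 576*r^2 + 2048*r - 12288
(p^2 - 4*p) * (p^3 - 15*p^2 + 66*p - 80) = p^5 - 19*p^4 + 126*p^3 - 344*p^2 + 320*p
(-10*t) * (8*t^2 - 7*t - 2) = -80*t^3 + 70*t^2 + 20*t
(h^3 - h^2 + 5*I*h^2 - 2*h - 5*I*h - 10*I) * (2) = 2*h^3 - 2*h^2 + 10*I*h^2 - 4*h - 10*I*h - 20*I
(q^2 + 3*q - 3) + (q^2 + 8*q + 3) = 2*q^2 + 11*q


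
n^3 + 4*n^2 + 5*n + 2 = (n + 1)^2*(n + 2)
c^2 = c^2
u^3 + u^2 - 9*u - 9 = (u - 3)*(u + 1)*(u + 3)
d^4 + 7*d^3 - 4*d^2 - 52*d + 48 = (d - 2)*(d - 1)*(d + 4)*(d + 6)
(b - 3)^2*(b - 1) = b^3 - 7*b^2 + 15*b - 9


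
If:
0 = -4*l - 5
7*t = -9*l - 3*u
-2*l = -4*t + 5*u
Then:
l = -5/4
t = 195/188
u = 125/94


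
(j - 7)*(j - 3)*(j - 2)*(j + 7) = j^4 - 5*j^3 - 43*j^2 + 245*j - 294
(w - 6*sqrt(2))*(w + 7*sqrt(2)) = w^2 + sqrt(2)*w - 84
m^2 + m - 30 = (m - 5)*(m + 6)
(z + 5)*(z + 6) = z^2 + 11*z + 30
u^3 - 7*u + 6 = (u - 2)*(u - 1)*(u + 3)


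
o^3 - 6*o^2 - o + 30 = (o - 5)*(o - 3)*(o + 2)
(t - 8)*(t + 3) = t^2 - 5*t - 24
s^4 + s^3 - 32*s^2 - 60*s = s*(s - 6)*(s + 2)*(s + 5)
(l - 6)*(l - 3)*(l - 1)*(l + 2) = l^4 - 8*l^3 + 7*l^2 + 36*l - 36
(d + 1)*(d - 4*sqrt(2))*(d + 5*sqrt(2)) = d^3 + d^2 + sqrt(2)*d^2 - 40*d + sqrt(2)*d - 40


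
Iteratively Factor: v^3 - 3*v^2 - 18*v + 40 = (v - 5)*(v^2 + 2*v - 8) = (v - 5)*(v - 2)*(v + 4)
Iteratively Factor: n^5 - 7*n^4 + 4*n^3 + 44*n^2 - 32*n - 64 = (n + 1)*(n^4 - 8*n^3 + 12*n^2 + 32*n - 64) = (n + 1)*(n + 2)*(n^3 - 10*n^2 + 32*n - 32) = (n - 2)*(n + 1)*(n + 2)*(n^2 - 8*n + 16) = (n - 4)*(n - 2)*(n + 1)*(n + 2)*(n - 4)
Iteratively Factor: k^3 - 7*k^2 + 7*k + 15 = (k - 3)*(k^2 - 4*k - 5) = (k - 5)*(k - 3)*(k + 1)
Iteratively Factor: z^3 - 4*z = (z - 2)*(z^2 + 2*z) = z*(z - 2)*(z + 2)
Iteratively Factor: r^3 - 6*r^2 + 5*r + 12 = (r - 4)*(r^2 - 2*r - 3) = (r - 4)*(r - 3)*(r + 1)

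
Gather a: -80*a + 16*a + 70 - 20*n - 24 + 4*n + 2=-64*a - 16*n + 48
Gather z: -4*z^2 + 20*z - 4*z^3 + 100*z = -4*z^3 - 4*z^2 + 120*z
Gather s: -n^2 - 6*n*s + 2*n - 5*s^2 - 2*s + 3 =-n^2 + 2*n - 5*s^2 + s*(-6*n - 2) + 3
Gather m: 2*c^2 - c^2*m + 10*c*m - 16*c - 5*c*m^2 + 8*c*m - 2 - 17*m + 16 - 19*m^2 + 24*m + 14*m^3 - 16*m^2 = 2*c^2 - 16*c + 14*m^3 + m^2*(-5*c - 35) + m*(-c^2 + 18*c + 7) + 14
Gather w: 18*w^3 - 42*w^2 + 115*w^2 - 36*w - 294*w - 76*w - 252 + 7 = 18*w^3 + 73*w^2 - 406*w - 245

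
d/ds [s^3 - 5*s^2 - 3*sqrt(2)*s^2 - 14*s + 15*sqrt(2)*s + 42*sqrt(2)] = 3*s^2 - 10*s - 6*sqrt(2)*s - 14 + 15*sqrt(2)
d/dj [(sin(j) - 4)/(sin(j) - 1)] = 3*cos(j)/(sin(j) - 1)^2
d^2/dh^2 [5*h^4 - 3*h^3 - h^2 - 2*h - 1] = 60*h^2 - 18*h - 2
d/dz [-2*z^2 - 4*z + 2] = -4*z - 4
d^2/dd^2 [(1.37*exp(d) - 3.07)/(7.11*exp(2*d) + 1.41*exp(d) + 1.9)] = (69.256377*exp(4*d) - 634.514175*exp(3*d) - 203.375151*exp(2*d) + 156.116823*exp(d) + 13.17023)*exp(d)/(359.425431*exp(6*d) + 213.835383*exp(5*d) + 330.553143*exp(4*d) + 117.089361*exp(3*d) + 88.33347*exp(2*d) + 15.2703*exp(d) + 6.859)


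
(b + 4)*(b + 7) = b^2 + 11*b + 28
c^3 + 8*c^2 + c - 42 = (c - 2)*(c + 3)*(c + 7)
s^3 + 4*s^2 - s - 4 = (s - 1)*(s + 1)*(s + 4)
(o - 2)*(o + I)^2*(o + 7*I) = o^4 - 2*o^3 + 9*I*o^3 - 15*o^2 - 18*I*o^2 + 30*o - 7*I*o + 14*I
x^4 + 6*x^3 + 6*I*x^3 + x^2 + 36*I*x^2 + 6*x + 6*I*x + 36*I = (x + 6)*(x - I)*(x + I)*(x + 6*I)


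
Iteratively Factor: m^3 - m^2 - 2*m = (m - 2)*(m^2 + m) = m*(m - 2)*(m + 1)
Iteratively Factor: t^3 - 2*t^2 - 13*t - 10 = (t - 5)*(t^2 + 3*t + 2) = (t - 5)*(t + 2)*(t + 1)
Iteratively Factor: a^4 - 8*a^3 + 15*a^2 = (a)*(a^3 - 8*a^2 + 15*a) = a^2*(a^2 - 8*a + 15) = a^2*(a - 5)*(a - 3)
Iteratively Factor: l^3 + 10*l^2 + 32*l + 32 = (l + 4)*(l^2 + 6*l + 8) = (l + 4)^2*(l + 2)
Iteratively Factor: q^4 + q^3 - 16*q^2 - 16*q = (q)*(q^3 + q^2 - 16*q - 16) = q*(q - 4)*(q^2 + 5*q + 4) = q*(q - 4)*(q + 4)*(q + 1)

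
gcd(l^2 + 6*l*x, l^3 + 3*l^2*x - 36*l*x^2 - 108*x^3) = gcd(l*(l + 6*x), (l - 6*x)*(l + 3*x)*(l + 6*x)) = l + 6*x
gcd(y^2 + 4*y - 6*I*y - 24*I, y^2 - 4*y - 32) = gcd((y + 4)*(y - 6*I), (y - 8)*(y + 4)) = y + 4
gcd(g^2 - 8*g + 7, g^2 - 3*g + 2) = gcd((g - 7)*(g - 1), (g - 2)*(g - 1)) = g - 1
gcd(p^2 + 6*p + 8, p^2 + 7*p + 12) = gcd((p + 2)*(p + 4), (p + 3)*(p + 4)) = p + 4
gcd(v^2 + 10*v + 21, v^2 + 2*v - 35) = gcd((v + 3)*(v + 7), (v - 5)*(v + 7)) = v + 7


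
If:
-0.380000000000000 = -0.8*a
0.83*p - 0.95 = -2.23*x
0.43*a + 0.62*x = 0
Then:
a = 0.48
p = 2.03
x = -0.33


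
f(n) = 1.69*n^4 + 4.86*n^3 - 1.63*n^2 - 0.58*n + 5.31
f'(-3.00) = -42.10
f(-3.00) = -1.95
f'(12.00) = 13741.10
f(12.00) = 43205.55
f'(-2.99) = -41.19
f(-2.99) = -2.37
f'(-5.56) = -693.64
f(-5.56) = 737.86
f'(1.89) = 90.98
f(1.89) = 52.77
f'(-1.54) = 14.33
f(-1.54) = -5.91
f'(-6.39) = -1148.22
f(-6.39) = 1492.07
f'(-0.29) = 1.43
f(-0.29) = 5.23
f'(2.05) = 112.25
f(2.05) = 68.99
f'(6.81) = 2788.33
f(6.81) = 5095.41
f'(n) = 6.76*n^3 + 14.58*n^2 - 3.26*n - 0.58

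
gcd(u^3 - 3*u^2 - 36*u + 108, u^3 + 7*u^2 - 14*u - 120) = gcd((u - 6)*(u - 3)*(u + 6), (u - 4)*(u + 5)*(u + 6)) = u + 6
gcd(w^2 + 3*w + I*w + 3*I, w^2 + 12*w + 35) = 1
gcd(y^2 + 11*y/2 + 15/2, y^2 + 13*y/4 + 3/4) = y + 3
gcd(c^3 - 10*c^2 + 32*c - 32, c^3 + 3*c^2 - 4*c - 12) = c - 2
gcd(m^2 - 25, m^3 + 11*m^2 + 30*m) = m + 5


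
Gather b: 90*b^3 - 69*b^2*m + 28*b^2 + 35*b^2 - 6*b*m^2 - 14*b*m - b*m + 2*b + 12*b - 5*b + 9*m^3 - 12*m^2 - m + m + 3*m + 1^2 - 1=90*b^3 + b^2*(63 - 69*m) + b*(-6*m^2 - 15*m + 9) + 9*m^3 - 12*m^2 + 3*m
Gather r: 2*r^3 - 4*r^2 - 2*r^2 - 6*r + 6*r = 2*r^3 - 6*r^2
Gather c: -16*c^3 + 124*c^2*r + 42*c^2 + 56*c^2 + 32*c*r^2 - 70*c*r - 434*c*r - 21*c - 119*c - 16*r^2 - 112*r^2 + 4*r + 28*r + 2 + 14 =-16*c^3 + c^2*(124*r + 98) + c*(32*r^2 - 504*r - 140) - 128*r^2 + 32*r + 16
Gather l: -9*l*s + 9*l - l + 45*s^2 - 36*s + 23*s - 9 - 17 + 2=l*(8 - 9*s) + 45*s^2 - 13*s - 24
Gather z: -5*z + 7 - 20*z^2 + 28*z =-20*z^2 + 23*z + 7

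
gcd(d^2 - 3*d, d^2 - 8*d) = d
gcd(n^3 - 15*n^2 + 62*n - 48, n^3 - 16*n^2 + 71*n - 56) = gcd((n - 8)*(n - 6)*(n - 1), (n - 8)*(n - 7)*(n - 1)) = n^2 - 9*n + 8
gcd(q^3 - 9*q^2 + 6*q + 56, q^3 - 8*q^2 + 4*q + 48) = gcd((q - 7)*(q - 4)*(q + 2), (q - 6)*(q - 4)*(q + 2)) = q^2 - 2*q - 8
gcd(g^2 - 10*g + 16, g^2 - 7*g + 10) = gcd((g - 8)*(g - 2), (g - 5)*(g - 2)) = g - 2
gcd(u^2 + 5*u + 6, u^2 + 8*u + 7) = 1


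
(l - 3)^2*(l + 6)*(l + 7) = l^4 + 7*l^3 - 27*l^2 - 135*l + 378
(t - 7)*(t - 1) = t^2 - 8*t + 7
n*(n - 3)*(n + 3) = n^3 - 9*n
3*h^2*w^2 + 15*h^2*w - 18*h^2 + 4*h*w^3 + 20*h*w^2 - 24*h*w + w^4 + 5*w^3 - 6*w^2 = (h + w)*(3*h + w)*(w - 1)*(w + 6)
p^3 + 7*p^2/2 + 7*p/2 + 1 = (p + 1/2)*(p + 1)*(p + 2)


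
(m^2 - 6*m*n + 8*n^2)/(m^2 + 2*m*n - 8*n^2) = (m - 4*n)/(m + 4*n)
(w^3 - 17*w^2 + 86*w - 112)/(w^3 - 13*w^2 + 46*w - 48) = (w - 7)/(w - 3)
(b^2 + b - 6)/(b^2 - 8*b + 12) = (b + 3)/(b - 6)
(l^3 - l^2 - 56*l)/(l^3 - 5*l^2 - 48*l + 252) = l*(l - 8)/(l^2 - 12*l + 36)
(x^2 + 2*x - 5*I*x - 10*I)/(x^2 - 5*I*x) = (x + 2)/x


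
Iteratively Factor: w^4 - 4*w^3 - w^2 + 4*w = (w)*(w^3 - 4*w^2 - w + 4) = w*(w - 1)*(w^2 - 3*w - 4) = w*(w - 4)*(w - 1)*(w + 1)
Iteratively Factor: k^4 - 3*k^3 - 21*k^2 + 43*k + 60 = (k - 3)*(k^3 - 21*k - 20) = (k - 3)*(k + 1)*(k^2 - k - 20) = (k - 5)*(k - 3)*(k + 1)*(k + 4)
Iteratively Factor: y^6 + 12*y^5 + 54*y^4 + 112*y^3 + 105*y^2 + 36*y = (y + 1)*(y^5 + 11*y^4 + 43*y^3 + 69*y^2 + 36*y) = (y + 1)*(y + 3)*(y^4 + 8*y^3 + 19*y^2 + 12*y) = (y + 1)^2*(y + 3)*(y^3 + 7*y^2 + 12*y) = (y + 1)^2*(y + 3)^2*(y^2 + 4*y) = (y + 1)^2*(y + 3)^2*(y + 4)*(y)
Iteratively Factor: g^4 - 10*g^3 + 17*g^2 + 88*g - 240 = (g + 3)*(g^3 - 13*g^2 + 56*g - 80) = (g - 4)*(g + 3)*(g^2 - 9*g + 20) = (g - 4)^2*(g + 3)*(g - 5)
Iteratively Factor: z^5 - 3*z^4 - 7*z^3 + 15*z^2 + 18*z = (z - 3)*(z^4 - 7*z^2 - 6*z) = (z - 3)^2*(z^3 + 3*z^2 + 2*z) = z*(z - 3)^2*(z^2 + 3*z + 2) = z*(z - 3)^2*(z + 2)*(z + 1)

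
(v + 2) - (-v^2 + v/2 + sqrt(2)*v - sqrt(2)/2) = v^2 - sqrt(2)*v + v/2 + sqrt(2)/2 + 2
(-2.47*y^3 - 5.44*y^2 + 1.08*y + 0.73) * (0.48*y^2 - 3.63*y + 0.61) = -1.1856*y^5 + 6.3549*y^4 + 18.7589*y^3 - 6.8884*y^2 - 1.9911*y + 0.4453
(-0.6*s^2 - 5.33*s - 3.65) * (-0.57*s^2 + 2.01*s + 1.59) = 0.342*s^4 + 1.8321*s^3 - 9.5868*s^2 - 15.8112*s - 5.8035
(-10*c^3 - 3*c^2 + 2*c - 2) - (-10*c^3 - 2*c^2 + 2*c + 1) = -c^2 - 3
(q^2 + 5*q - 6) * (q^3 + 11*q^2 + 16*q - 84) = q^5 + 16*q^4 + 65*q^3 - 70*q^2 - 516*q + 504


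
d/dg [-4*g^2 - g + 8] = -8*g - 1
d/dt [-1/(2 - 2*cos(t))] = sin(t)/(2*(cos(t) - 1)^2)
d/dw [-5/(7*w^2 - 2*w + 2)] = 10*(7*w - 1)/(7*w^2 - 2*w + 2)^2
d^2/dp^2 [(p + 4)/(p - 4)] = 16/(p - 4)^3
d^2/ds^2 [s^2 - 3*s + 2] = 2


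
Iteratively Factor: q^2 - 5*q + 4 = (q - 4)*(q - 1)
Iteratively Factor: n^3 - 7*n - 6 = (n + 1)*(n^2 - n - 6) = (n + 1)*(n + 2)*(n - 3)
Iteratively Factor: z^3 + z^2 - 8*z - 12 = (z + 2)*(z^2 - z - 6) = (z - 3)*(z + 2)*(z + 2)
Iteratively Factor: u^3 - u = (u + 1)*(u^2 - u) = u*(u + 1)*(u - 1)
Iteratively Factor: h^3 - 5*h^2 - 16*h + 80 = (h + 4)*(h^2 - 9*h + 20) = (h - 5)*(h + 4)*(h - 4)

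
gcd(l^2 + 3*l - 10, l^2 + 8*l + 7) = 1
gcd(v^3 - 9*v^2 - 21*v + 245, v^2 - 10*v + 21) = v - 7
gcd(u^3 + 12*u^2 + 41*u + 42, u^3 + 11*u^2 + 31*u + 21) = u^2 + 10*u + 21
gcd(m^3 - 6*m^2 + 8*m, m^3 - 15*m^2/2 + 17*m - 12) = m^2 - 6*m + 8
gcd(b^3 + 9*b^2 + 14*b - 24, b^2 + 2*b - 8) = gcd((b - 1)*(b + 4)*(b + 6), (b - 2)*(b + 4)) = b + 4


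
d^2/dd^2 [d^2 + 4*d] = 2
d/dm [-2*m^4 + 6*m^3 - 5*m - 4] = -8*m^3 + 18*m^2 - 5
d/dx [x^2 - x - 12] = 2*x - 1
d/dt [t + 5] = 1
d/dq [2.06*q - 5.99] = 2.06000000000000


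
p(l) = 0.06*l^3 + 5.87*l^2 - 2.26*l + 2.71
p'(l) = 0.18*l^2 + 11.74*l - 2.26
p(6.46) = 249.25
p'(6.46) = 81.09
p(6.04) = 216.43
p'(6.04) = 75.22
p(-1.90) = 27.78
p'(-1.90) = -23.92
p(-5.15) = 161.84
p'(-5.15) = -57.95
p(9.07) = 509.88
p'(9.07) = 119.03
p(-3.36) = 74.30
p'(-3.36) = -39.67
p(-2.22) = 36.00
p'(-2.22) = -27.44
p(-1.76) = 24.54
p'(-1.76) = -22.36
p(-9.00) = 454.78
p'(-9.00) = -93.34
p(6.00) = 213.43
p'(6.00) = 74.66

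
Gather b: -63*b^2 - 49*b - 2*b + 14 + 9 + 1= -63*b^2 - 51*b + 24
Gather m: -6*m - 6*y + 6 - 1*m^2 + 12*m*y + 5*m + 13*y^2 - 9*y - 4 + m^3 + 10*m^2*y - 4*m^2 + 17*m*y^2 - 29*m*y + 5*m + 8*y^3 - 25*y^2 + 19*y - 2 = m^3 + m^2*(10*y - 5) + m*(17*y^2 - 17*y + 4) + 8*y^3 - 12*y^2 + 4*y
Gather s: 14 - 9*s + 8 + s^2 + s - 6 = s^2 - 8*s + 16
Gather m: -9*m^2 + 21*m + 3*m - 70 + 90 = -9*m^2 + 24*m + 20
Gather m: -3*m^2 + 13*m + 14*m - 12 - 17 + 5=-3*m^2 + 27*m - 24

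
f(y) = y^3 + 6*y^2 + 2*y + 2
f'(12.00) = 578.00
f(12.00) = 2618.00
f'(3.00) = 65.00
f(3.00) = 89.00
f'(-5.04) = 17.72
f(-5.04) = 16.31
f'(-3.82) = -0.06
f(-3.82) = 26.17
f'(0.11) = 3.36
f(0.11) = 2.29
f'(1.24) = 21.49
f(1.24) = 15.61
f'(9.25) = 369.69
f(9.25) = 1325.33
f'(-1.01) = -7.06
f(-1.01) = 5.07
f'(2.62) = 54.03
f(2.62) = 66.41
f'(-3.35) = -4.53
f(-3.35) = 25.04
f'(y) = 3*y^2 + 12*y + 2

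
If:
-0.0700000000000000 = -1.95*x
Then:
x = 0.04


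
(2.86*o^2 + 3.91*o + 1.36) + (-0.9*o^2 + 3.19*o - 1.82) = 1.96*o^2 + 7.1*o - 0.46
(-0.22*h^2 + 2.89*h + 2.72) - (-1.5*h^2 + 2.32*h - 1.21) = 1.28*h^2 + 0.57*h + 3.93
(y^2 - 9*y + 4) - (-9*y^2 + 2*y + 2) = 10*y^2 - 11*y + 2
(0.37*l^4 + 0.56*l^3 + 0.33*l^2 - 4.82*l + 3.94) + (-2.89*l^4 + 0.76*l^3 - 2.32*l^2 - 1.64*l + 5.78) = -2.52*l^4 + 1.32*l^3 - 1.99*l^2 - 6.46*l + 9.72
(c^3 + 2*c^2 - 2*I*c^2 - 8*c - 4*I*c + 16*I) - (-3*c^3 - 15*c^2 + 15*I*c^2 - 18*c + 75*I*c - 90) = 4*c^3 + 17*c^2 - 17*I*c^2 + 10*c - 79*I*c + 90 + 16*I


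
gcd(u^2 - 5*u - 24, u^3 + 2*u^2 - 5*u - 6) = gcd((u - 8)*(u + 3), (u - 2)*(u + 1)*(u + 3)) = u + 3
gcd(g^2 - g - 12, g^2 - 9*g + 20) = g - 4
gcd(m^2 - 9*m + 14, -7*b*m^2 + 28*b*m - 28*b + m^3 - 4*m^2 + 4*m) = m - 2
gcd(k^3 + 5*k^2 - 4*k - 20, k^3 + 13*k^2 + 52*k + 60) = k^2 + 7*k + 10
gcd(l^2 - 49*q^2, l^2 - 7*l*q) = -l + 7*q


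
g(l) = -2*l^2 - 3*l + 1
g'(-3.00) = 9.00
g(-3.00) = -8.00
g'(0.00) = -3.00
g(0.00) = 1.00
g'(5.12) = -23.48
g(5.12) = -66.79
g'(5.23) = -23.92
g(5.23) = -69.40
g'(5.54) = -25.16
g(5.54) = -77.00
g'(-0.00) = -3.00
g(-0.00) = 1.00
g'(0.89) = -6.56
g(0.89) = -3.25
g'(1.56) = -9.24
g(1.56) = -8.55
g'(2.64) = -13.56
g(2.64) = -20.86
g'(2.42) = -12.68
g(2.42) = -17.97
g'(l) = -4*l - 3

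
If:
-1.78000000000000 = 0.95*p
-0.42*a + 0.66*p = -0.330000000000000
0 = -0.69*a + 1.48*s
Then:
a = -2.16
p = -1.87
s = -1.01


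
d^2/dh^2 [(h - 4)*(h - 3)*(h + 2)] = 6*h - 10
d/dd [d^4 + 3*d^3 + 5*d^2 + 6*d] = 4*d^3 + 9*d^2 + 10*d + 6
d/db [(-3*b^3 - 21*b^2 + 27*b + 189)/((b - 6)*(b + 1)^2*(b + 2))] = 3*(b^5 + 13*b^4 - 35*b^3 - 125*b^2 + 906*b + 1656)/(b^7 - 5*b^6 - 29*b^5 + 49*b^4 + 400*b^3 + 712*b^2 + 528*b + 144)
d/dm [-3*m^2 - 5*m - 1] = -6*m - 5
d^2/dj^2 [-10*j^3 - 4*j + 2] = -60*j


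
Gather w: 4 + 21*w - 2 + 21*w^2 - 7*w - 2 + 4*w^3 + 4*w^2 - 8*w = 4*w^3 + 25*w^2 + 6*w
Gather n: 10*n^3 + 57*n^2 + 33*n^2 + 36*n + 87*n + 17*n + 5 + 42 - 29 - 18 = 10*n^3 + 90*n^2 + 140*n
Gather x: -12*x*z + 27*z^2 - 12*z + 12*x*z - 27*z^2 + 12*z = 0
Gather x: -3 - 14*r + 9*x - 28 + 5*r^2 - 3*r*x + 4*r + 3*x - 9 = 5*r^2 - 10*r + x*(12 - 3*r) - 40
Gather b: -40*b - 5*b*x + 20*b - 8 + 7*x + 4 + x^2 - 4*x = b*(-5*x - 20) + x^2 + 3*x - 4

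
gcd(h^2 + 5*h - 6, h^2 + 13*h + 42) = h + 6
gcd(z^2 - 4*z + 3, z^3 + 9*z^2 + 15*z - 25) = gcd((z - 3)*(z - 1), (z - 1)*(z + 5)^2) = z - 1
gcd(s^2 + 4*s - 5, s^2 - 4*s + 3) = s - 1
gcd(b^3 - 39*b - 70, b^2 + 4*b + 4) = b + 2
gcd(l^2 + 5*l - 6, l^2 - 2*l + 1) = l - 1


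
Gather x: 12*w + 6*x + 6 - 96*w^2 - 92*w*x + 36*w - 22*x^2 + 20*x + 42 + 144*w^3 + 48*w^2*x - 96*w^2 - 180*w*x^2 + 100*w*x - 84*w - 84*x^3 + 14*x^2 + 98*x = 144*w^3 - 192*w^2 - 36*w - 84*x^3 + x^2*(-180*w - 8) + x*(48*w^2 + 8*w + 124) + 48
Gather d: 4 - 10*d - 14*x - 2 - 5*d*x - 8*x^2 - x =d*(-5*x - 10) - 8*x^2 - 15*x + 2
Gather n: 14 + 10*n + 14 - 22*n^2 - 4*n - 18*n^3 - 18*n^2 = -18*n^3 - 40*n^2 + 6*n + 28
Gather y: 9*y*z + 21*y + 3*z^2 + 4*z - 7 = y*(9*z + 21) + 3*z^2 + 4*z - 7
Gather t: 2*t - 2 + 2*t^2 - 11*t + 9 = 2*t^2 - 9*t + 7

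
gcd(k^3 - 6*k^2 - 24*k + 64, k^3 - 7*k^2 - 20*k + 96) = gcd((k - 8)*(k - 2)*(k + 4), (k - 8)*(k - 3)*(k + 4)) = k^2 - 4*k - 32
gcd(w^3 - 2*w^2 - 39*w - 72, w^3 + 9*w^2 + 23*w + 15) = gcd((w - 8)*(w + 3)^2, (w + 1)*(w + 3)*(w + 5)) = w + 3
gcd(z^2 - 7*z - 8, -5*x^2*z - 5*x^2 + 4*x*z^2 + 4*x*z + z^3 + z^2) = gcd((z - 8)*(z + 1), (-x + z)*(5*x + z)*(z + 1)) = z + 1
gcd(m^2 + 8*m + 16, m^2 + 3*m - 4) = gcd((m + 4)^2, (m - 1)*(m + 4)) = m + 4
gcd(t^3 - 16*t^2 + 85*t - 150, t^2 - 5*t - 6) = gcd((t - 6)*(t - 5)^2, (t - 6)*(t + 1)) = t - 6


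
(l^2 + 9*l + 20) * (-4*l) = -4*l^3 - 36*l^2 - 80*l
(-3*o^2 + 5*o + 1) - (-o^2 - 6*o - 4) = -2*o^2 + 11*o + 5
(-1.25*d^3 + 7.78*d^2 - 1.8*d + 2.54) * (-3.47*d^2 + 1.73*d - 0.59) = 4.3375*d^5 - 29.1591*d^4 + 20.4429*d^3 - 16.518*d^2 + 5.4562*d - 1.4986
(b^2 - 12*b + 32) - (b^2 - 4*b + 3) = 29 - 8*b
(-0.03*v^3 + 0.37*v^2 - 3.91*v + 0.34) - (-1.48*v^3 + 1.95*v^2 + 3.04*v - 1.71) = 1.45*v^3 - 1.58*v^2 - 6.95*v + 2.05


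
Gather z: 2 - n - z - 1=-n - z + 1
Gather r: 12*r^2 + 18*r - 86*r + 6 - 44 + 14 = 12*r^2 - 68*r - 24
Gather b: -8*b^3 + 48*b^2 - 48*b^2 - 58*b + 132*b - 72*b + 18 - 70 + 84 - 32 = -8*b^3 + 2*b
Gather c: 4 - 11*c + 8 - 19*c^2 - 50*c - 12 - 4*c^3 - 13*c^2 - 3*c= -4*c^3 - 32*c^2 - 64*c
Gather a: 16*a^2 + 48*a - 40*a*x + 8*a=16*a^2 + a*(56 - 40*x)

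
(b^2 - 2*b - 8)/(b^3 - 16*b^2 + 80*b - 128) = (b + 2)/(b^2 - 12*b + 32)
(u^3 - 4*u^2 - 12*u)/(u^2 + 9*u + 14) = u*(u - 6)/(u + 7)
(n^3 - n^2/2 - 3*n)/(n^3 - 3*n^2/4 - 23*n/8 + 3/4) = 4*n/(4*n - 1)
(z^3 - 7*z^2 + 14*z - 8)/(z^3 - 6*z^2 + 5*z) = (z^2 - 6*z + 8)/(z*(z - 5))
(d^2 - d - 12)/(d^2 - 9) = (d - 4)/(d - 3)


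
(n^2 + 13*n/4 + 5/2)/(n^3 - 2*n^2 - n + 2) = (n^2 + 13*n/4 + 5/2)/(n^3 - 2*n^2 - n + 2)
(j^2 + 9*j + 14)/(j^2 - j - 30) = (j^2 + 9*j + 14)/(j^2 - j - 30)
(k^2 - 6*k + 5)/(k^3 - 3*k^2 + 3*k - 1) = (k - 5)/(k^2 - 2*k + 1)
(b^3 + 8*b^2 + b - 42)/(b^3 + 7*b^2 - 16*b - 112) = (b^2 + b - 6)/(b^2 - 16)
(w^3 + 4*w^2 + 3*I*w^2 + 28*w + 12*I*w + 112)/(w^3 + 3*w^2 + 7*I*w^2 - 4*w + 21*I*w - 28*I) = (w - 4*I)/(w - 1)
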